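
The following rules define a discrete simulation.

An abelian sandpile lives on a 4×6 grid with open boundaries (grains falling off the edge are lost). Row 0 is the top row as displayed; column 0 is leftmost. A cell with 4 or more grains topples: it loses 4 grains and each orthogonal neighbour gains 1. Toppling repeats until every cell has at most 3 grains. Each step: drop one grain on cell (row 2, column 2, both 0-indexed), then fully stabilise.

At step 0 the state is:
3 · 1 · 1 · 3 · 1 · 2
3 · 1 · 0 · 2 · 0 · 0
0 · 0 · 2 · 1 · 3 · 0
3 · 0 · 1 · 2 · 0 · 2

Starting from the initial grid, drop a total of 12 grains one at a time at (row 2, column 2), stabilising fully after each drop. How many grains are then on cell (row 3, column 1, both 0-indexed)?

2

k=0  3 · 1 · 1 · 3 · 1 · 2
3 · 1 · 0 · 2 · 0 · 0
0 · 0 · 2 · 1 · 3 · 0
3 · 0 · 1 · 2 · 0 · 2
k=1  3 · 1 · 1 · 3 · 1 · 2
3 · 1 · 0 · 2 · 0 · 0
0 · 0 · 3 · 1 · 3 · 0
3 · 0 · 1 · 2 · 0 · 2
k=2  3 · 1 · 1 · 3 · 1 · 2
3 · 1 · 1 · 2 · 0 · 0
0 · 1 · 0 · 2 · 3 · 0
3 · 0 · 2 · 2 · 0 · 2
k=3  3 · 1 · 1 · 3 · 1 · 2
3 · 1 · 1 · 2 · 0 · 0
0 · 1 · 1 · 2 · 3 · 0
3 · 0 · 2 · 2 · 0 · 2
k=4  3 · 1 · 1 · 3 · 1 · 2
3 · 1 · 1 · 2 · 0 · 0
0 · 1 · 2 · 2 · 3 · 0
3 · 0 · 2 · 2 · 0 · 2
k=5  3 · 1 · 1 · 3 · 1 · 2
3 · 1 · 1 · 2 · 0 · 0
0 · 1 · 3 · 2 · 3 · 0
3 · 0 · 2 · 2 · 0 · 2
k=6  3 · 1 · 1 · 3 · 1 · 2
3 · 1 · 2 · 2 · 0 · 0
0 · 2 · 0 · 3 · 3 · 0
3 · 0 · 3 · 2 · 0 · 2
k=7  3 · 1 · 1 · 3 · 1 · 2
3 · 1 · 2 · 2 · 0 · 0
0 · 2 · 1 · 3 · 3 · 0
3 · 0 · 3 · 2 · 0 · 2
k=8  3 · 1 · 1 · 3 · 1 · 2
3 · 1 · 2 · 2 · 0 · 0
0 · 2 · 2 · 3 · 3 · 0
3 · 0 · 3 · 2 · 0 · 2
k=9  3 · 1 · 1 · 3 · 1 · 2
3 · 1 · 2 · 2 · 0 · 0
0 · 2 · 3 · 3 · 3 · 0
3 · 0 · 3 · 2 · 0 · 2
k=10  3 · 1 · 1 · 3 · 1 · 2
3 · 1 · 3 · 3 · 1 · 0
0 · 3 · 2 · 2 · 0 · 1
3 · 1 · 1 · 0 · 2 · 2
k=11  3 · 1 · 1 · 3 · 1 · 2
3 · 1 · 3 · 3 · 1 · 0
0 · 3 · 3 · 2 · 0 · 1
3 · 1 · 1 · 0 · 2 · 2
k=12  3 · 1 · 3 · 0 · 2 · 2
3 · 3 · 1 · 2 · 2 · 0
1 · 0 · 3 · 0 · 1 · 1
3 · 2 · 2 · 1 · 2 · 2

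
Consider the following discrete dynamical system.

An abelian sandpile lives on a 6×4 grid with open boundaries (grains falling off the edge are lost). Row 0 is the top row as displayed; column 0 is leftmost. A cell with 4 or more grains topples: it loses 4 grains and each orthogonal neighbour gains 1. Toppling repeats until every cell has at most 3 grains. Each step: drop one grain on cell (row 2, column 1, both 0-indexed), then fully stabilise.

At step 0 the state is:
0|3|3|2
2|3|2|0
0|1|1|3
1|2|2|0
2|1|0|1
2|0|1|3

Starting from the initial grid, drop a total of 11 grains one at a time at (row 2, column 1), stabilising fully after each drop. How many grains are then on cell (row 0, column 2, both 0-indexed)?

1

k=0  0|3|3|2
2|3|2|0
0|1|1|3
1|2|2|0
2|1|0|1
2|0|1|3
k=1  0|3|3|2
2|3|2|0
0|2|1|3
1|2|2|0
2|1|0|1
2|0|1|3
k=2  0|3|3|2
2|3|2|0
0|3|1|3
1|2|2|0
2|1|0|1
2|0|1|3
k=3  1|1|1|3
3|2|0|1
1|1|3|3
1|3|2|0
2|1|0|1
2|0|1|3
k=4  1|1|1|3
3|2|0|1
1|2|3|3
1|3|2|0
2|1|0|1
2|0|1|3
k=5  1|1|1|3
3|2|0|1
1|3|3|3
1|3|2|0
2|1|0|1
2|0|1|3
k=6  1|1|1|3
3|3|1|2
2|2|2|0
2|1|0|2
2|2|1|1
2|0|1|3
k=7  1|1|1|3
3|3|1|2
2|3|2|0
2|1|0|2
2|2|1|1
2|0|1|3
k=8  2|2|1|3
1|1|2|2
0|2|3|0
3|2|0|2
2|2|1|1
2|0|1|3
k=9  2|2|1|3
1|1|2|2
0|3|3|0
3|2|0|2
2|2|1|1
2|0|1|3
k=10  2|2|1|3
1|2|3|2
1|1|0|1
3|3|1|2
2|2|1|1
2|0|1|3
k=11  2|2|1|3
1|2|3|2
1|2|0|1
3|3|1|2
2|2|1|1
2|0|1|3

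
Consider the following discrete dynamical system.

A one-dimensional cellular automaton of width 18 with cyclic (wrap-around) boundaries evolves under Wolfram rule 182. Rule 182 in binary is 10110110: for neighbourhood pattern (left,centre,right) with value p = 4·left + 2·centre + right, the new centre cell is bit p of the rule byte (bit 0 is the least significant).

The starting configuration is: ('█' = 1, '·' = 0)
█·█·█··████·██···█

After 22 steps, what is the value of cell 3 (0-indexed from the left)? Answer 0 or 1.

1

step 0: █·█·█··████·██···█
step 1: ·██████·██·█··█·█·
step 2: █·████·█··████████
step 3: ·█·██·████·███████
step 4: ███··█·██·█·█████·
step 5: ·█·████··███·███·█
step 6: ███·██·██·█·█·█·██
step 7: ██·█··█··███████·█
step 8: █·███████·█████·█·
step 9: ██·█████·█·███·███
step 10: █·█·███·███·█·█·██
step 11: ·███·█·█·█·█████·█
step 12: █·█·███████·███·██
step 13: ·███·█████·█·█·█·█
step 14: █·█·█·███·████████
step 15: ·█████·█·█·███████
step 16: █·███·█████·█████·
step 17: ██·█·█·███·█·███·█
step 18: █·█████·█·███·█·█·
step 19: ██·███·███·█·█████
step 20: █·█·█·█·█·███·████
step 21: ·█████████·█·█·███
step 22: █·███████·█████·█·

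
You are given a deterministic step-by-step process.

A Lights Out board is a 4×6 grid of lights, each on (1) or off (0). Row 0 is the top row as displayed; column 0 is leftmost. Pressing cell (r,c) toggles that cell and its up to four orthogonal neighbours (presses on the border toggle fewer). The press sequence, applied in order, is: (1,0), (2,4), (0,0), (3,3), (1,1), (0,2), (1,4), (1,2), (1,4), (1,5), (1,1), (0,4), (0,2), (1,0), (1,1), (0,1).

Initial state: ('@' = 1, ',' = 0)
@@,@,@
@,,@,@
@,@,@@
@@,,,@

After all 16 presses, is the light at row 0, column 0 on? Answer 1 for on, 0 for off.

1

step 0: @@,@,@
@,,@,@
@,@,@@
@@,,,@
step 1: ,@,@,@
,@,@,@
,,@,@@
@@,,,@
step 2: ,@,@,@
,@,@@@
,,@@,,
@@,,@@
step 3: @,,@,@
@@,@@@
,,@@,,
@@,,@@
step 4: @,,@,@
@@,@@@
,,@,,,
@@@@,@
step 5: @@,@,@
,,@@@@
,@@,,,
@@@@,@
step 6: @,@,,@
,,,@@@
,@@,,,
@@@@,@
step 7: @,@,@@
,,,,,,
,@@,@,
@@@@,@
step 8: @,,,@@
,@@@,,
,@,,@,
@@@@,@
step 9: @,,,,@
,@@,@@
,@,,,,
@@@@,@
step 10: @,,,,,
,@@,,,
,@,,,@
@@@@,@
step 11: @@,,,,
@,,,,,
,,,,,@
@@@@,@
step 12: @@,@@@
@,,,@,
,,,,,@
@@@@,@
step 13: @,@,@@
@,@,@,
,,,,,@
@@@@,@
step 14: ,,@,@@
,@@,@,
@,,,,@
@@@@,@
step 15: ,@@,@@
@,,,@,
@@,,,@
@@@@,@
step 16: @,,,@@
@@,,@,
@@,,,@
@@@@,@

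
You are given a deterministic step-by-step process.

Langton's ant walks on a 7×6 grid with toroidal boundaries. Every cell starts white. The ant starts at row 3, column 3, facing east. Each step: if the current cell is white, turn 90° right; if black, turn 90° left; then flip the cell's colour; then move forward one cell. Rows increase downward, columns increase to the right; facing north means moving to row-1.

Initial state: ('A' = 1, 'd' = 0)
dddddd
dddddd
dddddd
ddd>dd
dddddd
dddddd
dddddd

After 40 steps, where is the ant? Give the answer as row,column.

0) dddddd
dddddd
dddddd
ddd>dd
dddddd
dddddd
dddddd
1) dddddd
dddddd
dddddd
dddAdd
dddvdd
dddddd
dddddd
2) dddddd
dddddd
dddddd
dddAdd
dd<Add
dddddd
dddddd
3) dddddd
dddddd
dddddd
dd^Add
ddAAdd
dddddd
dddddd
4) dddddd
dddddd
dddddd
ddA>dd
ddAAdd
dddddd
dddddd
5) dddddd
dddddd
ddd^dd
ddAddd
ddAAdd
dddddd
dddddd
6) dddddd
dddddd
dddA>d
ddAddd
ddAAdd
dddddd
dddddd
7) dddddd
dddddd
dddAAd
ddAdvd
ddAAdd
dddddd
dddddd
8) dddddd
dddddd
dddAAd
ddA<Ad
ddAAdd
dddddd
dddddd
9) dddddd
dddddd
ddd^Ad
ddAAAd
ddAAdd
dddddd
dddddd
10) dddddd
dddddd
dd<dAd
ddAAAd
ddAAdd
dddddd
dddddd
11) dddddd
dd^ddd
ddAdAd
ddAAAd
ddAAdd
dddddd
dddddd
12) dddddd
ddA>dd
ddAdAd
ddAAAd
ddAAdd
dddddd
dddddd
13) dddddd
ddAAdd
ddAvAd
ddAAAd
ddAAdd
dddddd
dddddd
14) dddddd
ddAAdd
dd<AAd
ddAAAd
ddAAdd
dddddd
dddddd
15) dddddd
ddAAdd
dddAAd
ddvAAd
ddAAdd
dddddd
dddddd
16) dddddd
ddAAdd
dddAAd
ddd>Ad
ddAAdd
dddddd
dddddd
17) dddddd
ddAAdd
ddd^Ad
ddddAd
ddAAdd
dddddd
dddddd
18) dddddd
ddAAdd
dd<dAd
ddddAd
ddAAdd
dddddd
dddddd
19) dddddd
dd^Add
ddAdAd
ddddAd
ddAAdd
dddddd
dddddd
20) dddddd
d<dAdd
ddAdAd
ddddAd
ddAAdd
dddddd
dddddd
21) d^dddd
dAdAdd
ddAdAd
ddddAd
ddAAdd
dddddd
dddddd
22) dA>ddd
dAdAdd
ddAdAd
ddddAd
ddAAdd
dddddd
dddddd
23) dAAddd
dAvAdd
ddAdAd
ddddAd
ddAAdd
dddddd
dddddd
24) dAAddd
d<AAdd
ddAdAd
ddddAd
ddAAdd
dddddd
dddddd
25) dAAddd
ddAAdd
dvAdAd
ddddAd
ddAAdd
dddddd
dddddd
26) dAAddd
ddAAdd
<AAdAd
ddddAd
ddAAdd
dddddd
dddddd
27) dAAddd
^dAAdd
AAAdAd
ddddAd
ddAAdd
dddddd
dddddd
28) dAAddd
A>AAdd
AAAdAd
ddddAd
ddAAdd
dddddd
dddddd
29) dAAddd
AAAAdd
AvAdAd
ddddAd
ddAAdd
dddddd
dddddd
30) dAAddd
AAAAdd
Ad>dAd
ddddAd
ddAAdd
dddddd
dddddd
31) dAAddd
AA^Add
AdddAd
ddddAd
ddAAdd
dddddd
dddddd
32) dAAddd
A<dAdd
AdddAd
ddddAd
ddAAdd
dddddd
dddddd
33) dAAddd
AddAdd
AvddAd
ddddAd
ddAAdd
dddddd
dddddd
34) dAAddd
AddAdd
<AddAd
ddddAd
ddAAdd
dddddd
dddddd
35) dAAddd
AddAdd
dAddAd
vdddAd
ddAAdd
dddddd
dddddd
36) dAAddd
AddAdd
dAddAd
AdddA<
ddAAdd
dddddd
dddddd
37) dAAddd
AddAdd
dAddA^
AdddAA
ddAAdd
dddddd
dddddd
38) dAAddd
AddAdd
>AddAA
AdddAA
ddAAdd
dddddd
dddddd
39) dAAddd
AddAdd
AAddAA
vdddAA
ddAAdd
dddddd
dddddd
40) dAAddd
AddAdd
AAddAA
d>ddAA
ddAAdd
dddddd
dddddd

3,1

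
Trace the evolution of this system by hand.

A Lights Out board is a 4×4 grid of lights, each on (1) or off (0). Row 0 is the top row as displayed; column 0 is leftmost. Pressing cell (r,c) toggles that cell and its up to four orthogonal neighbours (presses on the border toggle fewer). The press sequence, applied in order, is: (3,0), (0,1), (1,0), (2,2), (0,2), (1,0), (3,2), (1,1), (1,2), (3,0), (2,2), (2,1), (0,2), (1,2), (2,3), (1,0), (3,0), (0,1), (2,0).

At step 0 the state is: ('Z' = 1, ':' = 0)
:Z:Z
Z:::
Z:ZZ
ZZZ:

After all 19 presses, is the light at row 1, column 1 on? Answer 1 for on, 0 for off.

1

k=0  :Z:Z
Z:::
Z:ZZ
ZZZ:
k=1  :Z:Z
Z:::
::ZZ
::Z:
k=2  Z:ZZ
ZZ::
::ZZ
::Z:
k=3  ::ZZ
::::
Z:ZZ
::Z:
k=4  ::ZZ
::Z:
ZZ::
::::
k=5  :Z::
::::
ZZ::
::::
k=6  ZZ::
ZZ::
:Z::
::::
k=7  ZZ::
ZZ::
:ZZ:
:ZZZ
k=8  Z:::
::Z:
::Z:
:ZZZ
k=9  Z:Z:
:Z:Z
::::
:ZZZ
k=10  Z:Z:
:Z:Z
Z:::
Z:ZZ
k=11  Z:Z:
:ZZZ
ZZZZ
Z::Z
k=12  Z:Z:
::ZZ
:::Z
ZZ:Z
k=13  ZZ:Z
:::Z
:::Z
ZZ:Z
k=14  ZZZZ
:ZZ:
::ZZ
ZZ:Z
k=15  ZZZZ
:ZZZ
::::
ZZ::
k=16  :ZZZ
Z:ZZ
Z:::
ZZ::
k=17  :ZZZ
Z:ZZ
::::
::::
k=18  Z::Z
ZZZZ
::::
::::
k=19  Z::Z
:ZZZ
ZZ::
Z:::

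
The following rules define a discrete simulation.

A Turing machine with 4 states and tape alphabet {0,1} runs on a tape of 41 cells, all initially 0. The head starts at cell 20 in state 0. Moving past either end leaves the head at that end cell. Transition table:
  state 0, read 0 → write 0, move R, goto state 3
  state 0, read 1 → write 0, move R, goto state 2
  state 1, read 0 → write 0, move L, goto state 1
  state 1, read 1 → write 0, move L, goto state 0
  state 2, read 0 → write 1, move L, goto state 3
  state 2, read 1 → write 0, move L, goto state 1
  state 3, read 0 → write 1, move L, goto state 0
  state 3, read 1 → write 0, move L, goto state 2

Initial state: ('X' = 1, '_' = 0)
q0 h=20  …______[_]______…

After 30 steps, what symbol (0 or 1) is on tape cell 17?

0) q0 h=20  …______[_]______…
1) q3 h=21  …______[_]______…
2) q0 h=20  …______[_]X_____…
3) q3 h=21  …______[X]______…
4) q2 h=20  …______[_]______…
5) q3 h=19  …______[_]X_____…
6) q0 h=18  …______[_]XX____…
7) q3 h=19  …______[X]X_____…
8) q2 h=18  …______[_]_X____…
9) q3 h=17  …______[_]X_X___…
10) q0 h=16  …______[_]XX_X__…
11) q3 h=17  …______[X]X_X___…
12) q2 h=16  …______[_]_X_X__…
13) q3 h=15  …______[_]X_X_X_…
14) q0 h=14  …______[_]XX_X_X…
15) q3 h=15  …______[X]X_X_X_…
16) q2 h=14  …______[_]_X_X_X…
17) q3 h=13  …______[_]X_X_X_…
18) q0 h=12  …______[_]XX_X_X…
19) q3 h=13  …______[X]X_X_X_…
20) q2 h=12  …______[_]_X_X_X…
21) q3 h=11  …______[_]X_X_X_…
22) q0 h=10  …______[_]XX_X_X…
23) q3 h=11  …______[X]X_X_X_…
24) q2 h=10  …______[_]_X_X_X…
25) q3 h= 9  …______[_]X_X_X_…
26) q0 h= 8  …______[_]XX_X_X…
27) q3 h= 9  …______[X]X_X_X_…
28) q2 h= 8  …______[_]_X_X_X…
29) q3 h= 7  …______[_]X_X_X_…
30) q0 h= 6  |______[_]XX_X_X…

0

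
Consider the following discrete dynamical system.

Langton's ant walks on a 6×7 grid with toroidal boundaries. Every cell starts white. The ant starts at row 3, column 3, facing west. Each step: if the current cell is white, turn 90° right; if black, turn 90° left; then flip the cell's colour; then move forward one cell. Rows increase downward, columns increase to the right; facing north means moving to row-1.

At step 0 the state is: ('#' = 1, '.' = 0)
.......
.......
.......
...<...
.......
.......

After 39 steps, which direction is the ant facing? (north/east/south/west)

[0] .......
.......
.......
...<...
.......
.......
[1] .......
.......
...^...
...#...
.......
.......
[2] .......
.......
...#>..
...#...
.......
.......
[3] .......
.......
...##..
...#v..
.......
.......
[4] .......
.......
...##..
...<#..
.......
.......
[5] .......
.......
...##..
....#..
...v...
.......
[6] .......
.......
...##..
....#..
..<#...
.......
[7] .......
.......
...##..
..^.#..
..##...
.......
[8] .......
.......
...##..
..#>#..
..##...
.......
[9] .......
.......
...##..
..###..
..#v...
.......
[10] .......
.......
...##..
..###..
..#.>..
.......
[11] .......
.......
...##..
..###..
..#.#..
....v..
[12] .......
.......
...##..
..###..
..#.#..
...<#..
[13] .......
.......
...##..
..###..
..#^#..
...##..
[14] .......
.......
...##..
..###..
..##>..
...##..
[15] .......
.......
...##..
..##^..
..##...
...##..
[16] .......
.......
...##..
..#<...
..##...
...##..
[17] .......
.......
...##..
..#....
..#v...
...##..
[18] .......
.......
...##..
..#....
..#.>..
...##..
[19] .......
.......
...##..
..#....
..#.#..
...#v..
[20] .......
.......
...##..
..#....
..#.#..
...#.>.
[21] .....v.
.......
...##..
..#....
..#.#..
...#.#.
[22] ....<#.
.......
...##..
..#....
..#.#..
...#.#.
[23] ....##.
.......
...##..
..#....
..#.#..
...#^#.
[24] ....##.
.......
...##..
..#....
..#.#..
...##>.
[25] ....##.
.......
...##..
..#....
..#.#^.
...##..
[26] ....##.
.......
...##..
..#....
..#.##>
...##..
[27] ....##.
.......
...##..
..#....
..#.###
...##.v
[28] ....##.
.......
...##..
..#....
..#.###
...##<#
[29] ....##.
.......
...##..
..#....
..#.#^#
...####
[30] ....##.
.......
...##..
..#....
..#.<.#
...####
[31] ....##.
.......
...##..
..#....
..#...#
...#v##
[32] ....##.
.......
...##..
..#....
..#...#
...#.>#
[33] ....##.
.......
...##..
..#....
..#..^#
...#..#
[34] ....##.
.......
...##..
..#....
..#..#>
...#..#
[35] ....##.
.......
...##..
..#...^
..#..#.
...#..#
[36] ....##.
.......
...##..
>.#...#
..#..#.
...#..#
[37] ....##.
.......
...##..
#.#...#
v.#..#.
...#..#
[38] ....##.
.......
...##..
#.#...#
#.#..#<
...#..#
[39] ....##.
.......
...##..
#.#...^
#.#..##
...#..#

north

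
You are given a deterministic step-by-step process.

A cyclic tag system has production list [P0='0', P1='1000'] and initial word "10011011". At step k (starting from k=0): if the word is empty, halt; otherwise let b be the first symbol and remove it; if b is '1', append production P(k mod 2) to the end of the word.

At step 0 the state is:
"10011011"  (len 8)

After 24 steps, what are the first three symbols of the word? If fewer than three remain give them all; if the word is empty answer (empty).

000

[0] "10011011"  (len 8)
[1] "00110110"  (len 8)
[2] "0110110"  (len 7)
[3] "110110"  (len 6)
[4] "101101000"  (len 9)
[5] "011010000"  (len 9)
[6] "11010000"  (len 8)
[7] "10100000"  (len 8)
[8] "01000001000"  (len 11)
[9] "1000001000"  (len 10)
[10] "0000010001000"  (len 13)
[11] "000010001000"  (len 12)
[12] "00010001000"  (len 11)
[13] "0010001000"  (len 10)
[14] "010001000"  (len 9)
[15] "10001000"  (len 8)
[16] "00010001000"  (len 11)
[17] "0010001000"  (len 10)
[18] "010001000"  (len 9)
[19] "10001000"  (len 8)
[20] "00010001000"  (len 11)
[21] "0010001000"  (len 10)
[22] "010001000"  (len 9)
[23] "10001000"  (len 8)
[24] "00010001000"  (len 11)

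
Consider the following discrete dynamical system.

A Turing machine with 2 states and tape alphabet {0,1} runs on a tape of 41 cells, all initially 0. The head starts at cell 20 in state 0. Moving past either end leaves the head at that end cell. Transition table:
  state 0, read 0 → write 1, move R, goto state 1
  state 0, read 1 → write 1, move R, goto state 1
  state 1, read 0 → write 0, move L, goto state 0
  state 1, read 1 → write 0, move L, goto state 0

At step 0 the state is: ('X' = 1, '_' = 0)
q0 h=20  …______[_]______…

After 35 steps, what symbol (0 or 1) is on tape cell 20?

step 0: q0 h=20  …______[_]______…
step 1: q1 h=21  …_____X[_]______…
step 2: q0 h=20  …______[X]______…
step 3: q1 h=21  …_____X[_]______…
step 4: q0 h=20  …______[X]______…
step 5: q1 h=21  …_____X[_]______…
step 6: q0 h=20  …______[X]______…
step 7: q1 h=21  …_____X[_]______…
step 8: q0 h=20  …______[X]______…
step 9: q1 h=21  …_____X[_]______…
step 10: q0 h=20  …______[X]______…
step 11: q1 h=21  …_____X[_]______…
step 12: q0 h=20  …______[X]______…
step 13: q1 h=21  …_____X[_]______…
step 14: q0 h=20  …______[X]______…
step 15: q1 h=21  …_____X[_]______…
step 16: q0 h=20  …______[X]______…
step 17: q1 h=21  …_____X[_]______…
step 18: q0 h=20  …______[X]______…
step 19: q1 h=21  …_____X[_]______…
step 20: q0 h=20  …______[X]______…
step 21: q1 h=21  …_____X[_]______…
step 22: q0 h=20  …______[X]______…
step 23: q1 h=21  …_____X[_]______…
step 24: q0 h=20  …______[X]______…
step 25: q1 h=21  …_____X[_]______…
step 26: q0 h=20  …______[X]______…
step 27: q1 h=21  …_____X[_]______…
step 28: q0 h=20  …______[X]______…
step 29: q1 h=21  …_____X[_]______…
step 30: q0 h=20  …______[X]______…
step 31: q1 h=21  …_____X[_]______…
step 32: q0 h=20  …______[X]______…
step 33: q1 h=21  …_____X[_]______…
step 34: q0 h=20  …______[X]______…
step 35: q1 h=21  …_____X[_]______…

1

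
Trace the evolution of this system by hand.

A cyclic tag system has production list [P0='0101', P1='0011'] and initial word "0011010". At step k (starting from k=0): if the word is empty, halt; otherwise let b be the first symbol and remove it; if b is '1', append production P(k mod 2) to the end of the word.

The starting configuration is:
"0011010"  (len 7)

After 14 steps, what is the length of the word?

17

0) "0011010"  (len 7)
1) "011010"  (len 6)
2) "11010"  (len 5)
3) "10100101"  (len 8)
4) "01001010011"  (len 11)
5) "1001010011"  (len 10)
6) "0010100110011"  (len 13)
7) "010100110011"  (len 12)
8) "10100110011"  (len 11)
9) "01001100110101"  (len 14)
10) "1001100110101"  (len 13)
11) "0011001101010101"  (len 16)
12) "011001101010101"  (len 15)
13) "11001101010101"  (len 14)
14) "10011010101010011"  (len 17)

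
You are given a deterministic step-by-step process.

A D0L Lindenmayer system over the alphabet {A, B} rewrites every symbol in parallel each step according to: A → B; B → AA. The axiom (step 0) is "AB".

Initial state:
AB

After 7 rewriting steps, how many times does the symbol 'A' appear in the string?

16

step 0: AB
step 1: BAA
step 2: AABB
step 3: BBAAAA
step 4: AAAABBBB
step 5: BBBBAAAAAAAA
step 6: AAAAAAAABBBBBBBB
step 7: BBBBBBBBAAAAAAAAAAAAAAAA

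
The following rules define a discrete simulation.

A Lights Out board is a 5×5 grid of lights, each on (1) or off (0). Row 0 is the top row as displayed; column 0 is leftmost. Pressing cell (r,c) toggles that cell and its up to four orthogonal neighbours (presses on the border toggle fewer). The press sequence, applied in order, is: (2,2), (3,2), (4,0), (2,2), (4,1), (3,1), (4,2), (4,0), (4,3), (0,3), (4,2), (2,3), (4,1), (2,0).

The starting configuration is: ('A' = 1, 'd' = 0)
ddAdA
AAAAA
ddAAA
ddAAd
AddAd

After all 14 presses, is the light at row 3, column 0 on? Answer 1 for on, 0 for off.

0

step 0: ddAdA
AAAAA
ddAAA
ddAAd
AddAd
step 1: ddAdA
AAdAA
dAddA
dddAd
AddAd
step 2: ddAdA
AAdAA
dAAdA
dAAdd
AdAAd
step 3: ddAdA
AAdAA
dAAdA
AAAdd
dAAAd
step 4: ddAdA
AAAAA
dddAA
AAddd
dAAAd
step 5: ddAdA
AAAAA
dddAA
Adddd
AddAd
step 6: ddAdA
AAAAA
dAdAA
dAAdd
AAdAd
step 7: ddAdA
AAAAA
dAdAA
dAddd
AdAdd
step 8: ddAdA
AAAAA
dAdAA
AAddd
dAAdd
step 9: ddAdA
AAAAA
dAdAA
AAdAd
dAdAA
step 10: dddAd
AAAdA
dAdAA
AAdAd
dAdAA
step 11: dddAd
AAAdA
dAdAA
AAAAd
ddAdA
step 12: dddAd
AAAAA
dAAdd
AAAdd
ddAdA
step 13: dddAd
AAAAA
dAAdd
AdAdd
AAddA
step 14: dddAd
dAAAA
AdAdd
ddAdd
AAddA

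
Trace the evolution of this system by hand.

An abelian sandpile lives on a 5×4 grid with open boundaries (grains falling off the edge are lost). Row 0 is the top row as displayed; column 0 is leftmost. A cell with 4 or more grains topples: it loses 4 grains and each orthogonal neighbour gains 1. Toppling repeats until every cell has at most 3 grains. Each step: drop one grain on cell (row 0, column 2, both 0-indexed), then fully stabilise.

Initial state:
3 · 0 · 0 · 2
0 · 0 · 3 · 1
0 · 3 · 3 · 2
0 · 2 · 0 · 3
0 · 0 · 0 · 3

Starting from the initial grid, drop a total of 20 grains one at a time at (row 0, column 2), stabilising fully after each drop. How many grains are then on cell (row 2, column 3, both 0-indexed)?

2

gen 0: 3 · 0 · 0 · 2
0 · 0 · 3 · 1
0 · 3 · 3 · 2
0 · 2 · 0 · 3
0 · 0 · 0 · 3
gen 1: 3 · 0 · 1 · 2
0 · 0 · 3 · 1
0 · 3 · 3 · 2
0 · 2 · 0 · 3
0 · 0 · 0 · 3
gen 2: 3 · 0 · 2 · 2
0 · 0 · 3 · 1
0 · 3 · 3 · 2
0 · 2 · 0 · 3
0 · 0 · 0 · 3
gen 3: 3 · 0 · 3 · 2
0 · 0 · 3 · 1
0 · 3 · 3 · 2
0 · 2 · 0 · 3
0 · 0 · 0 · 3
gen 4: 3 · 1 · 1 · 3
0 · 2 · 1 · 2
1 · 0 · 1 · 3
0 · 3 · 1 · 3
0 · 0 · 0 · 3
gen 5: 3 · 1 · 2 · 3
0 · 2 · 1 · 2
1 · 0 · 1 · 3
0 · 3 · 1 · 3
0 · 0 · 0 · 3
gen 6: 3 · 1 · 3 · 3
0 · 2 · 1 · 2
1 · 0 · 1 · 3
0 · 3 · 1 · 3
0 · 0 · 0 · 3
gen 7: 3 · 2 · 1 · 0
0 · 2 · 2 · 3
1 · 0 · 1 · 3
0 · 3 · 1 · 3
0 · 0 · 0 · 3
gen 8: 3 · 2 · 2 · 0
0 · 2 · 2 · 3
1 · 0 · 1 · 3
0 · 3 · 1 · 3
0 · 0 · 0 · 3
gen 9: 3 · 2 · 3 · 0
0 · 2 · 2 · 3
1 · 0 · 1 · 3
0 · 3 · 1 · 3
0 · 0 · 0 · 3
gen 10: 3 · 3 · 0 · 1
0 · 2 · 3 · 3
1 · 0 · 1 · 3
0 · 3 · 1 · 3
0 · 0 · 0 · 3
gen 11: 3 · 3 · 1 · 1
0 · 2 · 3 · 3
1 · 0 · 1 · 3
0 · 3 · 1 · 3
0 · 0 · 0 · 3
gen 12: 3 · 3 · 2 · 1
0 · 2 · 3 · 3
1 · 0 · 1 · 3
0 · 3 · 1 · 3
0 · 0 · 0 · 3
gen 13: 3 · 3 · 3 · 1
0 · 2 · 3 · 3
1 · 0 · 1 · 3
0 · 3 · 1 · 3
0 · 0 · 0 · 3
gen 14: 0 · 2 · 2 · 3
2 · 0 · 2 · 1
1 · 1 · 3 · 1
0 · 3 · 2 · 1
0 · 0 · 1 · 0
gen 15: 0 · 2 · 3 · 3
2 · 0 · 2 · 1
1 · 1 · 3 · 1
0 · 3 · 2 · 1
0 · 0 · 1 · 0
gen 16: 0 · 3 · 1 · 0
2 · 0 · 3 · 2
1 · 1 · 3 · 1
0 · 3 · 2 · 1
0 · 0 · 1 · 0
gen 17: 0 · 3 · 2 · 0
2 · 0 · 3 · 2
1 · 1 · 3 · 1
0 · 3 · 2 · 1
0 · 0 · 1 · 0
gen 18: 0 · 3 · 3 · 0
2 · 0 · 3 · 2
1 · 1 · 3 · 1
0 · 3 · 2 · 1
0 · 0 · 1 · 0
gen 19: 1 · 0 · 2 · 1
2 · 2 · 1 · 3
1 · 2 · 0 · 2
0 · 3 · 3 · 1
0 · 0 · 1 · 0
gen 20: 1 · 0 · 3 · 1
2 · 2 · 1 · 3
1 · 2 · 0 · 2
0 · 3 · 3 · 1
0 · 0 · 1 · 0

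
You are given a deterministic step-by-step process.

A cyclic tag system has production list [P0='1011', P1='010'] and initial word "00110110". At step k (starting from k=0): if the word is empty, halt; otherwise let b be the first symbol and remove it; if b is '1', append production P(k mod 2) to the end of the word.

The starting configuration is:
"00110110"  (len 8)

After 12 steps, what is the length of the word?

21

gen 0: "00110110"  (len 8)
gen 1: "0110110"  (len 7)
gen 2: "110110"  (len 6)
gen 3: "101101011"  (len 9)
gen 4: "01101011010"  (len 11)
gen 5: "1101011010"  (len 10)
gen 6: "101011010010"  (len 12)
gen 7: "010110100101011"  (len 15)
gen 8: "10110100101011"  (len 14)
gen 9: "01101001010111011"  (len 17)
gen 10: "1101001010111011"  (len 16)
gen 11: "1010010101110111011"  (len 19)
gen 12: "010010101110111011010"  (len 21)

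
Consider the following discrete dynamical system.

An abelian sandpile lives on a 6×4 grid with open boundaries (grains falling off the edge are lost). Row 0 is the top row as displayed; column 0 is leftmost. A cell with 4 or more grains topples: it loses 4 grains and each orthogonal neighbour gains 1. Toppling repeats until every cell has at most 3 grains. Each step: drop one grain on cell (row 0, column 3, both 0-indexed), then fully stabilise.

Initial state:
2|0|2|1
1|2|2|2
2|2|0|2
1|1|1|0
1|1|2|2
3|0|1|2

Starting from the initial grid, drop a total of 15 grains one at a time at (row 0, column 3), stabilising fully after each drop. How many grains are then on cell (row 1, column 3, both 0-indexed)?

t=0: 2|0|2|1
1|2|2|2
2|2|0|2
1|1|1|0
1|1|2|2
3|0|1|2
t=1: 2|0|2|2
1|2|2|2
2|2|0|2
1|1|1|0
1|1|2|2
3|0|1|2
t=2: 2|0|2|3
1|2|2|2
2|2|0|2
1|1|1|0
1|1|2|2
3|0|1|2
t=3: 2|0|3|0
1|2|2|3
2|2|0|2
1|1|1|0
1|1|2|2
3|0|1|2
t=4: 2|0|3|1
1|2|2|3
2|2|0|2
1|1|1|0
1|1|2|2
3|0|1|2
t=5: 2|0|3|2
1|2|2|3
2|2|0|2
1|1|1|0
1|1|2|2
3|0|1|2
t=6: 2|0|3|3
1|2|2|3
2|2|0|2
1|1|1|0
1|1|2|2
3|0|1|2
t=7: 2|1|1|2
1|3|0|1
2|2|1|3
1|1|1|0
1|1|2|2
3|0|1|2
t=8: 2|1|1|3
1|3|0|1
2|2|1|3
1|1|1|0
1|1|2|2
3|0|1|2
t=9: 2|1|2|0
1|3|0|2
2|2|1|3
1|1|1|0
1|1|2|2
3|0|1|2
t=10: 2|1|2|1
1|3|0|2
2|2|1|3
1|1|1|0
1|1|2|2
3|0|1|2
t=11: 2|1|2|2
1|3|0|2
2|2|1|3
1|1|1|0
1|1|2|2
3|0|1|2
t=12: 2|1|2|3
1|3|0|2
2|2|1|3
1|1|1|0
1|1|2|2
3|0|1|2
t=13: 2|1|3|0
1|3|0|3
2|2|1|3
1|1|1|0
1|1|2|2
3|0|1|2
t=14: 2|1|3|1
1|3|0|3
2|2|1|3
1|1|1|0
1|1|2|2
3|0|1|2
t=15: 2|1|3|2
1|3|0|3
2|2|1|3
1|1|1|0
1|1|2|2
3|0|1|2

3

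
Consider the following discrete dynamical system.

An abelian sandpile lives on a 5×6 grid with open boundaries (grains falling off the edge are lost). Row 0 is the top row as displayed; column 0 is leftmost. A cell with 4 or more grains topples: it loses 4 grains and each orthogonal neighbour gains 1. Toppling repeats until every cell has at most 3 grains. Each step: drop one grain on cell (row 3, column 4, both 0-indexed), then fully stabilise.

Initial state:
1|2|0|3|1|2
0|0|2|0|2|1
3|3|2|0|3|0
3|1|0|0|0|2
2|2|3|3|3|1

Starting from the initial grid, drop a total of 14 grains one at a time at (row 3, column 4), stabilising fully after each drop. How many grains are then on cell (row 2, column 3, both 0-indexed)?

k=0  1|2|0|3|1|2
0|0|2|0|2|1
3|3|2|0|3|0
3|1|0|0|0|2
2|2|3|3|3|1
k=1  1|2|0|3|1|2
0|0|2|0|2|1
3|3|2|0|3|0
3|1|0|0|1|2
2|2|3|3|3|1
k=2  1|2|0|3|1|2
0|0|2|0|2|1
3|3|2|0|3|0
3|1|0|0|2|2
2|2|3|3|3|1
k=3  1|2|0|3|1|2
0|0|2|0|2|1
3|3|2|0|3|0
3|1|0|0|3|2
2|2|3|3|3|1
k=4  1|2|0|3|1|2
0|0|2|0|3|1
3|3|2|1|0|1
3|1|1|2|2|3
2|3|0|1|1|2
k=5  1|2|0|3|1|2
0|0|2|0|3|1
3|3|2|1|0|1
3|1|1|2|3|3
2|3|0|1|1|2
k=6  1|2|0|3|1|2
0|0|2|0|3|1
3|3|2|1|1|2
3|1|1|3|1|0
2|3|0|1|2|3
k=7  1|2|0|3|1|2
0|0|2|0|3|1
3|3|2|1|1|2
3|1|1|3|2|0
2|3|0|1|2|3
k=8  1|2|0|3|1|2
0|0|2|0|3|1
3|3|2|1|1|2
3|1|1|3|3|0
2|3|0|1|2|3
k=9  1|2|0|3|1|2
0|0|2|0|3|1
3|3|2|2|2|2
3|1|2|0|1|1
2|3|0|2|3|3
k=10  1|2|0|3|1|2
0|0|2|0|3|1
3|3|2|2|2|2
3|1|2|0|2|1
2|3|0|2|3|3
k=11  1|2|0|3|1|2
0|0|2|0|3|1
3|3|2|2|2|2
3|1|2|0|3|1
2|3|0|2|3|3
k=12  1|2|0|3|1|2
0|0|2|0|3|1
3|3|2|2|3|2
3|1|2|1|1|3
2|3|0|3|1|0
k=13  1|2|0|3|1|2
0|0|2|0|3|1
3|3|2|2|3|2
3|1|2|1|2|3
2|3|0|3|1|0
k=14  1|2|0|3|1|2
0|0|2|0|3|1
3|3|2|2|3|2
3|1|2|1|3|3
2|3|0|3|1|0

2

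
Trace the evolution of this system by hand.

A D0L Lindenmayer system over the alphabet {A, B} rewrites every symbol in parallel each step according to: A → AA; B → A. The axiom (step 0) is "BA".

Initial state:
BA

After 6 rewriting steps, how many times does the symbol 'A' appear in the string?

0) BA
1) AAA
2) AAAAAA
3) AAAAAAAAAAAA
4) AAAAAAAAAAAAAAAAAAAAAAAA
5) AAAAAAAAAAAAAAAAAAAAAAAAAAAAAAAAAAAAAAAAAAAAAAAA
6) AAAAAAAAAAAAAAAAAAAAAAAAAAAAAAAAAAAAAAAAAAAAAAAAAAAAAAAAAAAAAAAAAAAAAAAAAAAAAAAAAAAAAAAAAAAAAAAA

96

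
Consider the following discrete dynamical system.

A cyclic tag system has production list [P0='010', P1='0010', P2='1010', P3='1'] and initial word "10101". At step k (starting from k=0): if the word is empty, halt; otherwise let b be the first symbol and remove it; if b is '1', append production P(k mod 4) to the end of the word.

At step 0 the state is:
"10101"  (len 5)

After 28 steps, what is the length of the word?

t=0: "10101"  (len 5)
t=1: "0101010"  (len 7)
t=2: "101010"  (len 6)
t=3: "010101010"  (len 9)
t=4: "10101010"  (len 8)
t=5: "0101010010"  (len 10)
t=6: "101010010"  (len 9)
t=7: "010100101010"  (len 12)
t=8: "10100101010"  (len 11)
t=9: "0100101010010"  (len 13)
t=10: "100101010010"  (len 12)
t=11: "001010100101010"  (len 15)
t=12: "01010100101010"  (len 14)
t=13: "1010100101010"  (len 13)
t=14: "0101001010100010"  (len 16)
t=15: "101001010100010"  (len 15)
t=16: "010010101000101"  (len 15)
t=17: "10010101000101"  (len 14)
t=18: "00101010001010010"  (len 17)
t=19: "0101010001010010"  (len 16)
t=20: "101010001010010"  (len 15)
t=21: "01010001010010010"  (len 17)
t=22: "1010001010010010"  (len 16)
t=23: "0100010100100101010"  (len 19)
t=24: "100010100100101010"  (len 18)
t=25: "00010100100101010010"  (len 20)
t=26: "0010100100101010010"  (len 19)
t=27: "010100100101010010"  (len 18)
t=28: "10100100101010010"  (len 17)

17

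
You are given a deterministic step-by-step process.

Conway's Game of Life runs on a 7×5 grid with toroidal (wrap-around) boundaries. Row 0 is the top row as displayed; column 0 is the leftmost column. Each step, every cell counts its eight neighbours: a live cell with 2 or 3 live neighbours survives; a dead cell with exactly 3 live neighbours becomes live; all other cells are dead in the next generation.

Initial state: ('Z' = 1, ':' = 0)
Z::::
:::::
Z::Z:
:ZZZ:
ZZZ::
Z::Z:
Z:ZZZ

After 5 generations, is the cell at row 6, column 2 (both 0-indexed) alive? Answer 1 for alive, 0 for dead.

0

step 0: Z::::
:::::
Z::Z:
:ZZZ:
ZZZ::
Z::Z:
Z:ZZZ
step 1: ZZ:Z:
::::Z
:Z:ZZ
:::Z:
Z::::
:::::
Z:ZZ:
step 2: ZZ:Z:
:Z:::
Z:ZZZ
Z:ZZ:
:::::
:Z::Z
Z:ZZ:
step 3: Z::Z:
:::::
Z::::
Z:Z::
ZZZZZ
ZZZZZ
:::Z:
step 4: ::::Z
::::Z
:Z:::
::Z::
:::::
:::::
:::::
step 5: :::::
Z::::
:::::
:::::
:::::
:::::
:::::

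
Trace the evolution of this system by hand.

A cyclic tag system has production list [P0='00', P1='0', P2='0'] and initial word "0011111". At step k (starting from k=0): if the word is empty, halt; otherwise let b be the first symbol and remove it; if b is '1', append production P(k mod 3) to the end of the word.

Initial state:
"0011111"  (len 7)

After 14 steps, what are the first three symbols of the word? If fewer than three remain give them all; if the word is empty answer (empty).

0) "0011111"  (len 7)
1) "011111"  (len 6)
2) "11111"  (len 5)
3) "11110"  (len 5)
4) "111000"  (len 6)
5) "110000"  (len 6)
6) "100000"  (len 6)
7) "0000000"  (len 7)
8) "000000"  (len 6)
9) "00000"  (len 5)
10) "0000"  (len 4)
11) "000"  (len 3)
12) "00"  (len 2)
13) "0"  (len 1)
14) (halted — word empty)

(empty)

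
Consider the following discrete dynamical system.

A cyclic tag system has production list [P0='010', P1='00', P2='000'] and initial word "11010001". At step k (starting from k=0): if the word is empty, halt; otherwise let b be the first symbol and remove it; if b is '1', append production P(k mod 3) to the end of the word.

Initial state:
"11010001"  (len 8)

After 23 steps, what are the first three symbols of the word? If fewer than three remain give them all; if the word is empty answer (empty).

0) "11010001"  (len 8)
1) "1010001010"  (len 10)
2) "01000101000"  (len 11)
3) "1000101000"  (len 10)
4) "000101000010"  (len 12)
5) "00101000010"  (len 11)
6) "0101000010"  (len 10)
7) "101000010"  (len 9)
8) "0100001000"  (len 10)
9) "100001000"  (len 9)
10) "00001000010"  (len 11)
11) "0001000010"  (len 10)
12) "001000010"  (len 9)
13) "01000010"  (len 8)
14) "1000010"  (len 7)
15) "000010000"  (len 9)
16) "00010000"  (len 8)
17) "0010000"  (len 7)
18) "010000"  (len 6)
19) "10000"  (len 5)
20) "000000"  (len 6)
21) "00000"  (len 5)
22) "0000"  (len 4)
23) "000"  (len 3)

000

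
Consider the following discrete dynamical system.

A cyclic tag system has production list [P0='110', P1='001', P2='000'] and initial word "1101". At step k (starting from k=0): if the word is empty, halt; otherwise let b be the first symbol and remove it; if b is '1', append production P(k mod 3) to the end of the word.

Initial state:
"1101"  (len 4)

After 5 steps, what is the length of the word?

0) "1101"  (len 4)
1) "101110"  (len 6)
2) "01110001"  (len 8)
3) "1110001"  (len 7)
4) "110001110"  (len 9)
5) "10001110001"  (len 11)

11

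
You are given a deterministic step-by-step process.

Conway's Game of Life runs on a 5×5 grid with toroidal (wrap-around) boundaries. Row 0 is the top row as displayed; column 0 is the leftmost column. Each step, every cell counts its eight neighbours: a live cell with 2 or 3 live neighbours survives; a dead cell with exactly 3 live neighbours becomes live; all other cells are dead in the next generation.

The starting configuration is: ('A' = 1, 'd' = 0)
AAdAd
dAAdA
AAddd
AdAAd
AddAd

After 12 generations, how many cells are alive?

10

step 0: AAdAd
dAAdA
AAddd
AdAAd
AddAd
step 1: dddAd
dddAA
ddddd
AdAAd
AddAd
step 2: ddAAd
dddAA
ddAdd
dAAAd
dAdAd
step 3: ddddd
ddddA
dAddA
dAdAd
dAddA
step 4: Adddd
Adddd
ddAAA
dAdAA
AdAdd
step 5: AdddA
AAdAd
dAAdd
dAddd
AdAAd
step 6: ddddd
dddAd
ddddd
AddAd
AdAAd
step 7: ddAAA
ddddd
ddddA
dAAAd
dAAAd
step 8: dAddA
ddddA
ddAAd
AAddA
Adddd
step 9: ddddA
AdAdA
dAAAd
AAAAA
ddddd
step 10: AddAA
AdAdA
ddddd
AdddA
dAAdd
step 11: ddddd
AAddd
dAdAd
AAddd
dAAdd
step 12: AdAdd
AAAdd
ddddA
Adddd
AAAdd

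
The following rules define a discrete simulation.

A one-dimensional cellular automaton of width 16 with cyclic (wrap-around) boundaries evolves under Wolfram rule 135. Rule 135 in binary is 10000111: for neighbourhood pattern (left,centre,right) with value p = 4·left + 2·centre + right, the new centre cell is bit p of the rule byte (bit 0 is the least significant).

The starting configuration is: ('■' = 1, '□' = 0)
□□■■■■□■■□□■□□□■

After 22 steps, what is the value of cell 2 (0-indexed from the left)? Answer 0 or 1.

0

step 0: □□■■■■□■■□□■□□□■
step 1: □■□■■□□□□□■■□■■■
step 2: □■□□□□■■■■□□□□■□
step 3: ■■□■■■□■■□□■■■■□
step 4: □□□□■□□□□□■□■■□□
step 5: ■■■■■□■■■■■□□□□■
step 6: ■■■■□□□■■■□□■■■□
step 7: □■■□□■■□■□□■□■□□
step 8: ■□□□■□□□■□■■□■□■
step 9: □□■■■□■■■□□□□■□□
step 10: ■■□■□□□■□□■■■■□■
step 11: ■□□■□■■■□■□■■□□□
step 12: ■□■■□□■□□■□□□□■■
step 13: □□□□□■■□■■□■■■□■
step 14: □■■■■□□□□□□□■□□■
step 15: □□■■□□■■■■■■■□■■
step 16: □■□□□■□■■■■■□□□□
step 17: ■■□■■■□□■■■□□■■■
step 18: ■□□□■□□■□■□□■□■■
step 19: □□■■■□■■□■□■■□□■
step 20: □■□■□□□□□■□□□□■■
step 21: □■□■□■■■■■□■■■□□
step 22: ■■□■□□■■■□□□■□□■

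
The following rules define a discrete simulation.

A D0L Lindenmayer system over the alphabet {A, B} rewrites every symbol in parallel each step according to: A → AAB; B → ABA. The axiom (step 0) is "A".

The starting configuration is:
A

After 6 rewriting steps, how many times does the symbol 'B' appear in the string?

243

[0] A
[1] AAB
[2] AABAABABA
[3] AABAABABAAABAABABAAABABAAAB
[4] AABAABABAAABAABABAAABABAAABAABAABABAAABAABABAAABABAAABAABAABABAAABABAAABAABAABABA
[5] AABAABABAAABAABABAAABABAAABAABAABABAAABAABABAAABABAAABAABA…AAABAABAABABAAABABAAABAABAABABAAABAABABAAABAABABAAABABAAAB  (len 243)
[6] AABAABABAAABAABABAAABABAAABAABAABABAAABAABABAAABABAAABAABA…AAABAABAABABAAABAABABAAABABAAABAABAABABAAABABAAABAABAABABA  (len 729)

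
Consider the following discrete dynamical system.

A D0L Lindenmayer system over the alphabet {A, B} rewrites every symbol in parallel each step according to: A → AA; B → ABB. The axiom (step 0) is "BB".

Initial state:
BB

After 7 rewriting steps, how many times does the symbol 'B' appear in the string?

step 0: BB
step 1: ABBABB
step 2: AAABBABBAAABBABB
step 3: AAAAAAABBABBAAABBABBAAAAAAABBABBAAABBABB
step 4: AAAAAAAAAAAAAAABBABBAAABBABBAAAAAAABBABBAAABBABBAAAAAAAAAAAAAAABBABBAAABBABBAAAAAAABBABBAAABBABB
step 5: AAAAAAAAAAAAAAAAAAAAAAAAAAAAAAABBABBAAABBABBAAAAAAABBABBAA…BBAAABBABBAAAAAAAAAAAAAAABBABBAAABBABBAAAAAAABBABBAAABBABB  (len 224)
step 6: AAAAAAAAAAAAAAAAAAAAAAAAAAAAAAAAAAAAAAAAAAAAAAAAAAAAAAAAAA…BBAAABBABBAAAAAAAAAAAAAAABBABBAAABBABBAAAAAAABBABBAAABBABB  (len 512)
step 7: AAAAAAAAAAAAAAAAAAAAAAAAAAAAAAAAAAAAAAAAAAAAAAAAAAAAAAAAAA…BBAAABBABBAAAAAAAAAAAAAAABBABBAAABBABBAAAAAAABBABBAAABBABB  (len 1152)

256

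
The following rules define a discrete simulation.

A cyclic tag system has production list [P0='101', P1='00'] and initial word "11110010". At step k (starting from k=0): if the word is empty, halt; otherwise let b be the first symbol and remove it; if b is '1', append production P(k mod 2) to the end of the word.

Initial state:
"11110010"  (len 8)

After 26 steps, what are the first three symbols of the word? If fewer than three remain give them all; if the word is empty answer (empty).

100

k=0  "11110010"  (len 8)
k=1  "1110010101"  (len 10)
k=2  "11001010100"  (len 11)
k=3  "1001010100101"  (len 13)
k=4  "00101010010100"  (len 14)
k=5  "0101010010100"  (len 13)
k=6  "101010010100"  (len 12)
k=7  "01010010100101"  (len 14)
k=8  "1010010100101"  (len 13)
k=9  "010010100101101"  (len 15)
k=10  "10010100101101"  (len 14)
k=11  "0010100101101101"  (len 16)
k=12  "010100101101101"  (len 15)
k=13  "10100101101101"  (len 14)
k=14  "010010110110100"  (len 15)
k=15  "10010110110100"  (len 14)
k=16  "001011011010000"  (len 15)
k=17  "01011011010000"  (len 14)
k=18  "1011011010000"  (len 13)
k=19  "011011010000101"  (len 15)
k=20  "11011010000101"  (len 14)
k=21  "1011010000101101"  (len 16)
k=22  "01101000010110100"  (len 17)
k=23  "1101000010110100"  (len 16)
k=24  "10100001011010000"  (len 17)
k=25  "0100001011010000101"  (len 19)
k=26  "100001011010000101"  (len 18)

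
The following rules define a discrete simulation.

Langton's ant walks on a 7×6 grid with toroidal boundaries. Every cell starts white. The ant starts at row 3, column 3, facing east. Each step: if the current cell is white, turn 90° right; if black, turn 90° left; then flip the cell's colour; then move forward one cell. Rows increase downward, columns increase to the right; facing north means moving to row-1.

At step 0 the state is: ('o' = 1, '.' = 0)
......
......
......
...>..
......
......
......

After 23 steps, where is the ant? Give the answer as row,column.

[0] ......
......
......
...>..
......
......
......
[1] ......
......
......
...o..
...v..
......
......
[2] ......
......
......
...o..
..<o..
......
......
[3] ......
......
......
..^o..
..oo..
......
......
[4] ......
......
......
..o>..
..oo..
......
......
[5] ......
......
...^..
..o...
..oo..
......
......
[6] ......
......
...o>.
..o...
..oo..
......
......
[7] ......
......
...oo.
..o.v.
..oo..
......
......
[8] ......
......
...oo.
..o<o.
..oo..
......
......
[9] ......
......
...^o.
..ooo.
..oo..
......
......
[10] ......
......
..<.o.
..ooo.
..oo..
......
......
[11] ......
..^...
..o.o.
..ooo.
..oo..
......
......
[12] ......
..o>..
..o.o.
..ooo.
..oo..
......
......
[13] ......
..oo..
..ovo.
..ooo.
..oo..
......
......
[14] ......
..oo..
..<oo.
..ooo.
..oo..
......
......
[15] ......
..oo..
...oo.
..voo.
..oo..
......
......
[16] ......
..oo..
...oo.
...>o.
..oo..
......
......
[17] ......
..oo..
...^o.
....o.
..oo..
......
......
[18] ......
..oo..
..<.o.
....o.
..oo..
......
......
[19] ......
..^o..
..o.o.
....o.
..oo..
......
......
[20] ......
.<.o..
..o.o.
....o.
..oo..
......
......
[21] .^....
.o.o..
..o.o.
....o.
..oo..
......
......
[22] .o>...
.o.o..
..o.o.
....o.
..oo..
......
......
[23] .oo...
.ovo..
..o.o.
....o.
..oo..
......
......

1,2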